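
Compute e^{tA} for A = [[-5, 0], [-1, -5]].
e^{tA} = [[e^{-5*t}, 0], [-t*e^{-5*t}, e^{-5*t}]]

A has Jordan form J = [[-5, 1], [0, -5]] with A = PJP^{-1}, so e^{tA} = P e^{tJ} P^{-1}.

For a Jordan block J_k(λ), e^{tJ_k(λ)} = e^{λt} · (I + tN + t^2 N^2/2! + ... + t^{k-1} N^{k-1}/(k-1)!) where N is the nilpotent superdiagonal part.

Assembling the blocks and conjugating back gives the entries of e^{tA} as shown above.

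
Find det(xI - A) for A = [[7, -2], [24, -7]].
xI - A = [[x - 7, 2], [-24, x + 7]].

Expanding det(xI - A) along the first row:
det(xI - A) = + (x - 7)·det([[x + 7]]) - (2)·det([[-24]]).

Evaluating gives χ_A(x) = x^2 - 1 = (x - 1)(x + 1).

χ_A(x) = (x - 1)(x + 1)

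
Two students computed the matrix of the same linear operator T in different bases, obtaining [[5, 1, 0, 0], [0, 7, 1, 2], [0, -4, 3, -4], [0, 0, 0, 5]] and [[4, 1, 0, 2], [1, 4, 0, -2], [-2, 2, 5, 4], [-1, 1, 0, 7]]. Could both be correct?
No.

Both have characteristic polynomial (x - 5)^4, but the minimal polynomial of A is (x - 5)^3 while the minimal polynomial of B is (x - 5)^2. The minimal polynomial is a similarity invariant, so A and B are not similar.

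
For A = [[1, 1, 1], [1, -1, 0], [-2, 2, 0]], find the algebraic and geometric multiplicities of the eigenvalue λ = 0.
The characteristic polynomial is x^3, so the factor x appears with exponent 3: the algebraic multiplicity is 3.

rank(A) = 2, so the eigenspace has dimension 3 - 2 = 1: the geometric multiplicity is 1.

Since 1 < 3, A is not diagonalizable.

algebraic multiplicity 3, geometric multiplicity 1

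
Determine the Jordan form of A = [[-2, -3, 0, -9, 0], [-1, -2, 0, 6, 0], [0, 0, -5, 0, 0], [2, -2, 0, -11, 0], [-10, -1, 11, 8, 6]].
The characteristic polynomial is det(xI - A) = (x - 6)(x + 5)^4, so the eigenvalues are -5 (algebraic multiplicity 4), 6 (algebraic multiplicity 1).

For λ = -5: rank(A + 5I) = 3, rank((A + 5I)^2) = 2, rank((A + 5I)^3) = 1. The eigenspace has dimension 5 - 3 = 2, so there are 2 Jordan blocks; the rank sequence gives block sizes [3, 1].

For λ = 6: algebraic multiplicity 1 gives one 1×1 block.

Assembling the blocks gives the Jordan form J above.

J = [[-5, 1, 0, 0, 0], [0, -5, 1, 0, 0], [0, 0, -5, 0, 0], [0, 0, 0, -5, 0], [0, 0, 0, 0, 6]]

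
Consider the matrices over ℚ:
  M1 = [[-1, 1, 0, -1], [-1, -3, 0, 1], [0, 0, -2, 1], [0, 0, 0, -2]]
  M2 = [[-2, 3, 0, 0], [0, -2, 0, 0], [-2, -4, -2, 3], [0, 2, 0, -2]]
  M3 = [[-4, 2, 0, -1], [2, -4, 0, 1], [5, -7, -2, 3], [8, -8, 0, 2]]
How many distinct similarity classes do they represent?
Characteristic polynomials: χ_{M1} = (x + 2)^4, χ_{M2} = (x + 2)^4, χ_{M3} = (x + 2)^4.

{M1, M2, M3}: invariant factors (x + 2)^2, (x + 2)^2.

Matrices are similar if and only if their invariant-factor lists agree; the partition into similarity classes is {M1, M2, M3}.

1 class: {M1, M2, M3}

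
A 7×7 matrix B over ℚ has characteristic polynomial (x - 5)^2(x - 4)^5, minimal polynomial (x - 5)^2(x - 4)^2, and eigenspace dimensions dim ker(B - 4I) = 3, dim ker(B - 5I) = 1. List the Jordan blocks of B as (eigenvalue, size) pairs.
λ = 4: algebraic multiplicity 5 (exponent in χ_B), largest block size 2 (exponent in m_B), 3 blocks (geometric multiplicity). These force block sizes [2, 2, 1].
λ = 5: algebraic multiplicity 2 (exponent in χ_B), largest block size 2 (exponent in m_B), 1 block (geometric multiplicity). This forces block sizes [2].

Jordan blocks: (4, 2), (4, 2), (4, 1), (5, 2)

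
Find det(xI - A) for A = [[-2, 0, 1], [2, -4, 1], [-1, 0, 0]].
xI - A = [[x + 2, 0, -1], [-2, x + 4, -1], [1, 0, x]].

Expanding det(xI - A) along the first row:
det(xI - A) = + (x + 2)·det([[x + 4, -1], [0, x]]) - (0)·det([[-2, -1], [1, x]]) + (-1)·det([[-2, x + 4], [1, 0]]).

Evaluating gives χ_A(x) = x^3 + 6x^2 + 9x + 4 = (x + 1)^2(x + 4).

χ_A(x) = (x + 1)^2(x + 4)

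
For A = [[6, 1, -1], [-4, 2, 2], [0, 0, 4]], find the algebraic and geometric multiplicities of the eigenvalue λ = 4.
algebraic multiplicity 3, geometric multiplicity 2

The characteristic polynomial is (x - 4)^3, so the factor x - 4 appears with exponent 3: the algebraic multiplicity is 3.

rank(A - 4I) = 1, so the eigenspace has dimension 3 - 1 = 2: the geometric multiplicity is 2.

Since 2 < 3, A is not diagonalizable.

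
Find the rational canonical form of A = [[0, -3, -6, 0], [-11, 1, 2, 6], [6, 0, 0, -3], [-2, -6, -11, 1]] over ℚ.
R = [[0, -3, 0, 0], [1, 1, 0, 0], [0, 0, 0, -3], [0, 0, 1, 1]]

The invariant factors of A (the non-unit diagonal entries of the Smith normal form of xI - A over ℚ[x]) are x^2 - x + 3, x^2 - x + 3, each dividing the next. The characteristic polynomial is their product, (x^2 - x + 3)^2.

The rational canonical form is the block-diagonal matrix of companion matrices C(f_i):
R = [[0, -3, 0, 0], [1, 1, 0, 0], [0, 0, 0, -3], [0, 0, 1, 1]].

Note the characteristic polynomial does not split into linear factors over ℚ, so A has no Jordan form over ℚ; the rational canonical form exists over any field.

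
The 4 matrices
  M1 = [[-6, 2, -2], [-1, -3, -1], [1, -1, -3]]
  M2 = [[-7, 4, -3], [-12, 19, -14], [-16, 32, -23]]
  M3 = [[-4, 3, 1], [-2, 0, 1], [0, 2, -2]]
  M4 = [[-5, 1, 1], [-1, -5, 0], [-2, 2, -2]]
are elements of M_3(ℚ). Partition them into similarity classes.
4 classes: {M1}, {M2}, {M3}, {M4}

Characteristic polynomials: χ_{M1} = (x + 4)^3, χ_{M2} = (x + 3)^2(x + 5), χ_{M3} = (x + 2)^3, χ_{M4} = (x + 4)^3.

{M1}: invariant factors x + 4, (x + 4)^2.

{M2}: invariant factors (x + 3)^2(x + 5).

{M3}: invariant factors (x + 2)^3.

{M4}: invariant factors (x + 4)^3.

Matrices are similar if and only if their invariant-factor lists agree; the partition into similarity classes is {M1}, {M2}, {M3}, {M4}.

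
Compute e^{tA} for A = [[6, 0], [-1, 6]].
A has Jordan form J = [[6, 1], [0, 6]] with A = PJP^{-1}, so e^{tA} = P e^{tJ} P^{-1}.

For a Jordan block J_k(λ), e^{tJ_k(λ)} = e^{λt} · (I + tN + t^2 N^2/2! + ... + t^{k-1} N^{k-1}/(k-1)!) where N is the nilpotent superdiagonal part.

Assembling the blocks and conjugating back gives the entries of e^{tA} as shown above.

e^{tA} = [[e^{6*t}, 0], [-t*e^{6*t}, e^{6*t}]]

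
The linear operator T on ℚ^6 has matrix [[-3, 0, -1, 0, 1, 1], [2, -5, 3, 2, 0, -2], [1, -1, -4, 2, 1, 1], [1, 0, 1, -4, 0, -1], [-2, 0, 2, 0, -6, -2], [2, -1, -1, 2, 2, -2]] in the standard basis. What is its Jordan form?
The characteristic polynomial is det(xI - A) = (x + 4)^6, so the eigenvalues are -4 (algebraic multiplicity 6).

For λ = -4: rank(A + 4I) = 3, rank((A + 4I)^2) = 1, rank((A + 4I)^3) = 0. The eigenspace has dimension 6 - 3 = 3, so there are 3 Jordan blocks; the rank sequence gives block sizes [3, 2, 1].

Assembling the blocks gives the Jordan form J above.

J = [[-4, 1, 0, 0, 0, 0], [0, -4, 1, 0, 0, 0], [0, 0, -4, 0, 0, 0], [0, 0, 0, -4, 1, 0], [0, 0, 0, 0, -4, 0], [0, 0, 0, 0, 0, -4]]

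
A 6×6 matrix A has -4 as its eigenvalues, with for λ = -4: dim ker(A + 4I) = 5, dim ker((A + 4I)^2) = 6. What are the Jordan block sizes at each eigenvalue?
λ = -4: successive nullity increments [5, 1] count blocks of size ≥ k; block sizes are [2, 1, 1, 1, 1].

Jordan blocks: (-4, 2), (-4, 1), (-4, 1), (-4, 1), (-4, 1)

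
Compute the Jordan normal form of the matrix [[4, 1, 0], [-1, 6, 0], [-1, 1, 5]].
The characteristic polynomial is det(xI - A) = (x - 5)^3, so the eigenvalues are 5 (algebraic multiplicity 3).

For λ = 5: rank(A - 5I) = 1, rank((A - 5I)^2) = 0. The eigenspace has dimension 3 - 1 = 2, so there are 2 Jordan blocks; the rank sequence gives block sizes [2, 1].

Assembling the blocks gives the Jordan form J above.

J = [[5, 1, 0], [0, 5, 0], [0, 0, 5]]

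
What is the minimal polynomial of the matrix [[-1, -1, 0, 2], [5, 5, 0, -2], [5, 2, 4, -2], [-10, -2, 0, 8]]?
The characteristic polynomial factors as (x - 4)^4. The minimal polynomial is ∏(x - λ)^{k_λ} where k_λ is the size of the largest Jordan block at λ.

For λ = 4: rank(A - 4I) = 2, and the largest Jordan block has size 3 (the smallest k with rank((A - 4I)^k) = rank((A - 4I)^(k+1))).

So m_A(x) = (x - 4)^3.

m_A(x) = (x - 4)^3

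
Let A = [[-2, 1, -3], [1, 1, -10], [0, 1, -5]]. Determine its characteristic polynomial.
xI - A = [[x + 2, -1, 3], [-1, x - 1, 10], [0, -1, x + 5]].

Expanding det(xI - A) along the first row:
det(xI - A) = + (x + 2)·det([[x - 1, 10], [-1, x + 5]]) - (-1)·det([[-1, 10], [0, x + 5]]) + (3)·det([[-1, x - 1], [0, -1]]).

Evaluating gives χ_A(x) = x^3 + 6x^2 + 12x + 8 = (x + 2)^3.

χ_A(x) = (x + 2)^3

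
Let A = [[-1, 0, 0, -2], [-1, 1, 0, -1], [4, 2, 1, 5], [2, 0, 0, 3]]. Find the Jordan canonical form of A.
The characteristic polynomial is det(xI - A) = (x - 1)^4, so the eigenvalues are 1 (algebraic multiplicity 4).

For λ = 1: rank(A - I) = 2, rank((A - I)^2) = 0. The eigenspace has dimension 4 - 2 = 2, so there are 2 Jordan blocks; the rank sequence gives block sizes [2, 2].

Assembling the blocks gives the Jordan form J above.

J = [[1, 1, 0, 0], [0, 1, 0, 0], [0, 0, 1, 1], [0, 0, 0, 1]]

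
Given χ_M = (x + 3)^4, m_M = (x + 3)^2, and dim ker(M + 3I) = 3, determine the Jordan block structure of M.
λ = -3: algebraic multiplicity 4 (exponent in χ_M), largest block size 2 (exponent in m_M), 3 blocks (geometric multiplicity). These force block sizes [2, 1, 1].

Jordan blocks: (-3, 2), (-3, 1), (-3, 1)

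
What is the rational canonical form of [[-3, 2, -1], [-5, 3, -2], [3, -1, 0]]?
The invariant factors of A (the non-unit diagonal entries of the Smith normal form of xI - A over ℚ[x]) are x^3 + 2x + 2, each dividing the next. The characteristic polynomial is their product, x^3 + 2x + 2.

The rational canonical form is the block-diagonal matrix of companion matrices C(f_i):
R = [[0, 0, -2], [1, 0, -2], [0, 1, 0]].

Note the characteristic polynomial does not split into linear factors over ℚ, so A has no Jordan form over ℚ; the rational canonical form exists over any field.

R = [[0, 0, -2], [1, 0, -2], [0, 1, 0]]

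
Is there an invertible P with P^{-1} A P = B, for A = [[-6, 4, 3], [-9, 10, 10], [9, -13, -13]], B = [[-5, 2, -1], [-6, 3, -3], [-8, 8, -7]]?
No.

Both have characteristic polynomial (x + 3)^3, but the minimal polynomial of A is (x + 3)^3 while the minimal polynomial of B is (x + 3)^2. The minimal polynomial is a similarity invariant, so A and B are not similar.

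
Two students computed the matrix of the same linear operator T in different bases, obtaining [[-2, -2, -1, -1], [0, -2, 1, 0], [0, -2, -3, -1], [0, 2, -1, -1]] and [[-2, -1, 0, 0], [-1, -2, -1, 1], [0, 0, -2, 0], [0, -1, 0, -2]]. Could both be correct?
Yes.

Two matrices over a field are similar if and only if they have the same invariant factors.

Both A and B have characteristic polynomial (x + 2)^4 and minimal polynomial (x + 2)^3. Computing further, both have invariant factors x + 2, (x + 2)^3. Hence A and B are similar.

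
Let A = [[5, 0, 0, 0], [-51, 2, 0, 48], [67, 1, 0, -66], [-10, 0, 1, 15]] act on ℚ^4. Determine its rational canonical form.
The invariant factors of A (the non-unit diagonal entries of the Smith normal form of xI - A over ℚ[x]) are x - 5, (x - 6)^2(x - 5), each dividing the next. The characteristic polynomial is their product, (x - 6)^2(x - 5)^2.

The rational canonical form is the block-diagonal matrix of companion matrices C(f_i):
R = [[5, 0, 0, 0], [0, 0, 0, 180], [0, 1, 0, -96], [0, 0, 1, 17]].

R = [[5, 0, 0, 0], [0, 0, 0, 180], [0, 1, 0, -96], [0, 0, 1, 17]]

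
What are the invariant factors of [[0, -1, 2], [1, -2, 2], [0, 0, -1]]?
x + 1, (x + 1)^2

The Jordan structure of A has elementary divisors (x + 1)^2, (x + 1). Arranging the block sizes at each eigenvalue in decreasing order and taking row products gives the invariant factors.

Invariant factors (smallest first, each dividing the next): x + 1, (x + 1)^2.

Check: the last factor (x + 1)^2 is the minimal polynomial, and the product (x + 1)^3 is the characteristic polynomial.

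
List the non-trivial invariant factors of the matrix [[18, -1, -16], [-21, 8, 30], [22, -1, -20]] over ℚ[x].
(x - 5)^2(x + 4)

The Jordan structure of A has elementary divisors (x + 4), (x - 5)^2. Arranging the block sizes at each eigenvalue in decreasing order and taking row products gives the invariant factors.

Invariant factors (smallest first, each dividing the next): (x - 5)^2(x + 4).

Check: the last factor (x - 5)^2(x + 4) is the minimal polynomial, and the product (x - 5)^2(x + 4) is the characteristic polynomial.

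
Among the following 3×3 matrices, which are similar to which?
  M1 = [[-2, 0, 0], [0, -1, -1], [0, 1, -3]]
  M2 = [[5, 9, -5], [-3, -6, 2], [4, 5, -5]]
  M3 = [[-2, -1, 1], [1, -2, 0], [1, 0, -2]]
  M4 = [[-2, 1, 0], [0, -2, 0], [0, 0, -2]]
2 classes: {M1, M4}, {M2, M3}

Characteristic polynomials: χ_{M1} = (x + 2)^3, χ_{M2} = (x + 2)^3, χ_{M3} = (x + 2)^3, χ_{M4} = (x + 2)^3.

{M1, M4}: invariant factors x + 2, (x + 2)^2.

{M2, M3}: invariant factors (x + 2)^3.

Matrices are similar if and only if their invariant-factor lists agree; the partition into similarity classes is {M1, M4}, {M2, M3}.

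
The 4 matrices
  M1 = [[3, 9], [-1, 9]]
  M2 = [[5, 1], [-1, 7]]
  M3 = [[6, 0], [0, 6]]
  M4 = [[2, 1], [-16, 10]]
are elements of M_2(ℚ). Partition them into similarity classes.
Characteristic polynomials: χ_{M1} = (x - 6)^2, χ_{M2} = (x - 6)^2, χ_{M3} = (x - 6)^2, χ_{M4} = (x - 6)^2.

{M1, M2, M4}: invariant factors (x - 6)^2.

{M3}: invariant factors x - 6, x - 6.

Matrices are similar if and only if their invariant-factor lists agree; the partition into similarity classes is {M1, M2, M4}, {M3}.

2 classes: {M1, M2, M4}, {M3}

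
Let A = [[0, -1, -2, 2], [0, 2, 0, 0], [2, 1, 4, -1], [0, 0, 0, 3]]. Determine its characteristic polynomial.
χ_A(x) = (x - 3)(x - 2)^3

xI - A = [[x, 1, 2, -2], [0, x - 2, 0, 0], [-2, -1, x - 4, 1], [0, 0, 0, x - 3]].

Expanding det(xI - A) along the first row:
det(xI - A) = + (x)·det([[x - 2, 0, 0], [-1, x - 4, 1], [0, 0, x - 3]]) - (1)·det([[0, 0, 0], [-2, x - 4, 1], [0, 0, x - 3]]) + (2)·det([[0, x - 2, 0], [-2, -1, 1], [0, 0, x - 3]]) - (-2)·det([[0, x - 2, 0], [-2, -1, x - 4], [0, 0, 0]]).

Evaluating gives χ_A(x) = x^4 - 9x^3 + 30x^2 - 44x + 24 = (x - 3)(x - 2)^3.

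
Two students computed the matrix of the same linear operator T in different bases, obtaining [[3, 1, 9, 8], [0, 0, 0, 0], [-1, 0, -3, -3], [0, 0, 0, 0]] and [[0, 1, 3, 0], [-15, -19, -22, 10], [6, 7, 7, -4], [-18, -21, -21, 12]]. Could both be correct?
Yes.

Two matrices over a field are similar if and only if they have the same invariant factors.

Both A and B have characteristic polynomial x^4 and minimal polynomial x^3. Computing further, both have invariant factors x, x^3. Hence A and B are similar.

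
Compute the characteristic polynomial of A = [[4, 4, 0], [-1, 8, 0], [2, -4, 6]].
xI - A = [[x - 4, -4, 0], [1, x - 8, 0], [-2, 4, x - 6]].

Expanding det(xI - A) along the first row:
det(xI - A) = + (x - 4)·det([[x - 8, 0], [4, x - 6]]) - (-4)·det([[1, 0], [-2, x - 6]]) + (0)·det([[1, x - 8], [-2, 4]]).

Evaluating gives χ_A(x) = x^3 - 18x^2 + 108x - 216 = (x - 6)^3.

χ_A(x) = (x - 6)^3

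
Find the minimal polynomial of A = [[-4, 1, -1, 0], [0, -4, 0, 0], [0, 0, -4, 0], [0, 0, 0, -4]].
The characteristic polynomial factors as (x + 4)^4. The minimal polynomial is ∏(x - λ)^{k_λ} where k_λ is the size of the largest Jordan block at λ.

For λ = -4: rank(A + 4I) = 1, and the largest Jordan block has size 2 (the smallest k with rank((A + 4I)^k) = rank((A + 4I)^(k+1))).

So m_A(x) = (x + 4)^2.

m_A(x) = (x + 4)^2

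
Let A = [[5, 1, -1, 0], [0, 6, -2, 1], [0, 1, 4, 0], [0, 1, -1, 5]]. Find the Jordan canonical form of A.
J = [[5, 1, 0, 0], [0, 5, 1, 0], [0, 0, 5, 0], [0, 0, 0, 5]]

The characteristic polynomial is det(xI - A) = (x - 5)^4, so the eigenvalues are 5 (algebraic multiplicity 4).

For λ = 5: rank(A - 5I) = 2, rank((A - 5I)^2) = 1, rank((A - 5I)^3) = 0. The eigenspace has dimension 4 - 2 = 2, so there are 2 Jordan blocks; the rank sequence gives block sizes [3, 1].

Assembling the blocks gives the Jordan form J above.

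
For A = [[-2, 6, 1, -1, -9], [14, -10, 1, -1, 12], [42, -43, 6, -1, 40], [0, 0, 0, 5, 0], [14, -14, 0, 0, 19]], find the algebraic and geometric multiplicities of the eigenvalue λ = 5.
The characteristic polynomial is (x - 5)^4(x + 2), so the factor x - 5 appears with exponent 4: the algebraic multiplicity is 4.

rank(A - 5I) = 2, so the eigenspace has dimension 5 - 2 = 3: the geometric multiplicity is 3.

Since 3 < 4, A is not diagonalizable.

algebraic multiplicity 4, geometric multiplicity 3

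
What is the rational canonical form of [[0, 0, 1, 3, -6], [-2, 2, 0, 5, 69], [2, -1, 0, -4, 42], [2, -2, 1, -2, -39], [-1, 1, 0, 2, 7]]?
R = [[0, 0, 0, 0, -36], [1, 0, 0, 0, 48], [0, 1, 0, 0, -13], [0, 0, 1, 0, -5], [0, 0, 0, 1, 7]]

The invariant factors of A (the non-unit diagonal entries of the Smith normal form of xI - A over ℚ[x]) are (x - 6)(x - 1)(x + 2)(x^2 - 2x + 3), each dividing the next. The characteristic polynomial is their product, (x - 6)(x - 1)(x + 2)(x^2 - 2x + 3).

The rational canonical form is the block-diagonal matrix of companion matrices C(f_i):
R = [[0, 0, 0, 0, -36], [1, 0, 0, 0, 48], [0, 1, 0, 0, -13], [0, 0, 1, 0, -5], [0, 0, 0, 1, 7]].

Note the characteristic polynomial does not split into linear factors over ℚ, so A has no Jordan form over ℚ; the rational canonical form exists over any field.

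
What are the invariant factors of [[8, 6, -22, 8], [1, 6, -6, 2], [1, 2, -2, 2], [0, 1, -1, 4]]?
The Jordan structure of A has elementary divisors (x - 4)^2, (x - 4)^2. Arranging the block sizes at each eigenvalue in decreasing order and taking row products gives the invariant factors.

Invariant factors (smallest first, each dividing the next): (x - 4)^2, (x - 4)^2.

Check: the last factor (x - 4)^2 is the minimal polynomial, and the product (x - 4)^4 is the characteristic polynomial.

(x - 4)^2, (x - 4)^2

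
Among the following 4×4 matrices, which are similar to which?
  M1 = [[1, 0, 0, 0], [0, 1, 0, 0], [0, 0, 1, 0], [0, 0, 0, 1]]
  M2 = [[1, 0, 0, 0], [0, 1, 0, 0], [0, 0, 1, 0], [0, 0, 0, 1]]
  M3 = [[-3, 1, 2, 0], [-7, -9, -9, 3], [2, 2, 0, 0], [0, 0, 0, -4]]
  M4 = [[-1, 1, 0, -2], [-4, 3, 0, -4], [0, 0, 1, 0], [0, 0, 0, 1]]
Characteristic polynomials: χ_{M1} = (x - 1)^4, χ_{M2} = (x - 1)^4, χ_{M3} = (x + 4)^4, χ_{M4} = (x - 1)^4.

{M1, M2}: invariant factors x - 1, x - 1, x - 1, x - 1.

{M3}: invariant factors x + 4, (x + 4)^3.

{M4}: invariant factors x - 1, x - 1, (x - 1)^2.

Matrices are similar if and only if their invariant-factor lists agree; the partition into similarity classes is {M1, M2}, {M3}, {M4}.

3 classes: {M1, M2}, {M3}, {M4}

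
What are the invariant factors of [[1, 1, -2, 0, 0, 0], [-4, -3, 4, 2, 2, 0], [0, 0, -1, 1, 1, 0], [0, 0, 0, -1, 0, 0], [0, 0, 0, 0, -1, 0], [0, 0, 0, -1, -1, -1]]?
The Jordan structure of A has elementary divisors (x + 1)^2, (x + 1)^2, (x + 1), (x + 1). Arranging the block sizes at each eigenvalue in decreasing order and taking row products gives the invariant factors.

Invariant factors (smallest first, each dividing the next): x + 1, x + 1, (x + 1)^2, (x + 1)^2.

Check: the last factor (x + 1)^2 is the minimal polynomial, and the product (x + 1)^6 is the characteristic polynomial.

x + 1, x + 1, (x + 1)^2, (x + 1)^2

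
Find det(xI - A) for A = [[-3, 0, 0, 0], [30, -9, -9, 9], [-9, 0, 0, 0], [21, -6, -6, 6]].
xI - A = [[x + 3, 0, 0, 0], [-30, x + 9, 9, -9], [9, 0, x, 0], [-21, 6, 6, x - 6]].

Expanding det(xI - A) along the first row:
det(xI - A) = + (x + 3)·det([[x + 9, 9, -9], [0, x, 0], [6, 6, x - 6]]) - (0)·det([[-30, 9, -9], [9, x, 0], [-21, 6, x - 6]]) + (0)·det([[-30, x + 9, -9], [9, 0, 0], [-21, 6, x - 6]]) - (0)·det([[-30, x + 9, 9], [9, 0, x], [-21, 6, 6]]).

Evaluating gives χ_A(x) = x^4 + 6x^3 + 9x^2 = x^2(x + 3)^2.

χ_A(x) = x^2(x + 3)^2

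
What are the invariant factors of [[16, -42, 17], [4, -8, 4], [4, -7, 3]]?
(x - 6)^2(x + 1)

The Jordan structure of A has elementary divisors (x + 1), (x - 6)^2. Arranging the block sizes at each eigenvalue in decreasing order and taking row products gives the invariant factors.

Invariant factors (smallest first, each dividing the next): (x - 6)^2(x + 1).

Check: the last factor (x - 6)^2(x + 1) is the minimal polynomial, and the product (x - 6)^2(x + 1) is the characteristic polynomial.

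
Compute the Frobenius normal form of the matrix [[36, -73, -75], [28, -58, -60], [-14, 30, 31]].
The invariant factors of A (the non-unit diagonal entries of the Smith normal form of xI - A over ℚ[x]) are (x - 4)^2(x - 1), each dividing the next. The characteristic polynomial is their product, (x - 4)^2(x - 1).

The rational canonical form is the block-diagonal matrix of companion matrices C(f_i):
R = [[0, 0, 16], [1, 0, -24], [0, 1, 9]].

R = [[0, 0, 16], [1, 0, -24], [0, 1, 9]]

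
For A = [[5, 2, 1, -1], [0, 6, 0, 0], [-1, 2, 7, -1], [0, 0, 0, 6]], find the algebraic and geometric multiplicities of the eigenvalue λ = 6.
algebraic multiplicity 4, geometric multiplicity 3

The characteristic polynomial is (x - 6)^4, so the factor x - 6 appears with exponent 4: the algebraic multiplicity is 4.

rank(A - 6I) = 1, so the eigenspace has dimension 4 - 1 = 3: the geometric multiplicity is 3.

Since 3 < 4, A is not diagonalizable.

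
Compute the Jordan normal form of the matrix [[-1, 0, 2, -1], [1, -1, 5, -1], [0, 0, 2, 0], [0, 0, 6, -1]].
The characteristic polynomial is det(xI - A) = (x - 2)(x + 1)^3, so the eigenvalues are -1 (algebraic multiplicity 3), 2 (algebraic multiplicity 1).

For λ = -1: rank(A + I) = 3, rank((A + I)^2) = 2, rank((A + I)^3) = 1. The eigenspace has dimension 4 - 3 = 1, so there is 1 Jordan block; the rank sequence gives block sizes [3].

For λ = 2: algebraic multiplicity 1 gives one 1×1 block.

Assembling the blocks gives the Jordan form J above.

J = [[-1, 1, 0, 0], [0, -1, 1, 0], [0, 0, -1, 0], [0, 0, 0, 2]]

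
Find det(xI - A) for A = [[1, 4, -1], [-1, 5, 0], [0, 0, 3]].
xI - A = [[x - 1, -4, 1], [1, x - 5, 0], [0, 0, x - 3]].

Expanding det(xI - A) along the first row:
det(xI - A) = + (x - 1)·det([[x - 5, 0], [0, x - 3]]) - (-4)·det([[1, 0], [0, x - 3]]) + (1)·det([[1, x - 5], [0, 0]]).

Evaluating gives χ_A(x) = x^3 - 9x^2 + 27x - 27 = (x - 3)^3.

χ_A(x) = (x - 3)^3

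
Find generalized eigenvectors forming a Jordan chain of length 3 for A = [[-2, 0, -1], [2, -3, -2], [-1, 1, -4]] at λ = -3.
v_1 = [[1, 1, 0]]^T, v_2 = [[1, 2, 0]]^T, v_3 = [[1, 2, 1]]^T

We seek v_1 ∈ ker((A + 3I)^3) \ ker((A + 3I)^2), then set v_{i+1} = (A + 3I) v_i.

One such chain is v_1 = [[1, 1, 0]]^T, v_2 = [[1, 2, 0]]^T, v_3 = [[1, 2, 1]]^T. Check: (A + 3I) v_3 = [[0, 0, 0]]^T = 0.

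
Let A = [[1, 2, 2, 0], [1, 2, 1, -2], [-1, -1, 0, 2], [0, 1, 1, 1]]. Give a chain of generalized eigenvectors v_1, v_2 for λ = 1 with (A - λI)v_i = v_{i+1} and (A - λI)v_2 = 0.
We seek v_1 ∈ ker((A - I)^2) \ ker(A - I), then set v_{i+1} = (A - I) v_i.

One such chain is v_1 = [[0, 3, -2, 0]]^T, v_2 = [[2, 1, -1, 1]]^T. Check: (A - I) v_2 = [[0, 0, 0, 0]]^T = 0.

v_1 = [[0, 3, -2, 0]]^T, v_2 = [[2, 1, -1, 1]]^T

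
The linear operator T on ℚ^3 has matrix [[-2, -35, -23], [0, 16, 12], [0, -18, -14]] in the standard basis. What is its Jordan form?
J = [[-2, 1, 0], [0, -2, 0], [0, 0, 4]]

The characteristic polynomial is det(xI - A) = (x - 4)(x + 2)^2, so the eigenvalues are -2 (algebraic multiplicity 2), 4 (algebraic multiplicity 1).

For λ = -2: rank(A + 2I) = 2, rank((A + 2I)^2) = 1. The eigenspace has dimension 3 - 2 = 1, so there is 1 Jordan block; the rank sequence gives block sizes [2].

For λ = 4: algebraic multiplicity 1 gives one 1×1 block.

Assembling the blocks gives the Jordan form J above.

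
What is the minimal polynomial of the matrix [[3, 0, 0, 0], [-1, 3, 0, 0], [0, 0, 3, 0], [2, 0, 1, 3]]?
The characteristic polynomial factors as (x - 3)^4. The minimal polynomial is ∏(x - λ)^{k_λ} where k_λ is the size of the largest Jordan block at λ.

For λ = 3: rank(A - 3I) = 2, and the largest Jordan block has size 2 (the smallest k with rank((A - 3I)^k) = rank((A - 3I)^(k+1))).

So m_A(x) = (x - 3)^2.

m_A(x) = (x - 3)^2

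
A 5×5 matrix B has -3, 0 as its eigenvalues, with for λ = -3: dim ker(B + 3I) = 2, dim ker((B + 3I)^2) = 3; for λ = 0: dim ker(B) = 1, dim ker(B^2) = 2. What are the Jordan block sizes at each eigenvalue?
Jordan blocks: (-3, 2), (-3, 1), (0, 2)

λ = -3: successive nullity increments [2, 1] count blocks of size ≥ k; block sizes are [2, 1].
λ = 0: successive nullity increments [1, 1] count blocks of size ≥ k; block sizes are [2].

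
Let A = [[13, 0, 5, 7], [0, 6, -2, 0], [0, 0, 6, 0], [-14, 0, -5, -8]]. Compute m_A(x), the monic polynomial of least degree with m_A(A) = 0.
m_A(x) = (x - 6)^2(x + 1)

The characteristic polynomial factors as (x - 6)^3(x + 1). The minimal polynomial is ∏(x - λ)^{k_λ} where k_λ is the size of the largest Jordan block at λ.

For λ = -1: rank(A + I) = 3, and the largest Jordan block has size 1 (the smallest k with rank((A + I)^k) = rank((A + I)^(k+1))).
For λ = 6: rank(A - 6I) = 2, and the largest Jordan block has size 2 (the smallest k with rank((A - 6I)^k) = rank((A - 6I)^(k+1))).

So m_A(x) = (x - 6)^2(x + 1).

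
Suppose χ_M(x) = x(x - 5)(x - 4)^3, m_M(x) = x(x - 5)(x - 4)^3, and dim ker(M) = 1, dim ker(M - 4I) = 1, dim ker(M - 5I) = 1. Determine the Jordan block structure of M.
Jordan blocks: (0, 1), (4, 3), (5, 1)

λ = 0: algebraic multiplicity 1 (exponent in χ_M), largest block size 1 (exponent in m_M), 1 block (geometric multiplicity). This forces block sizes [1].
λ = 4: algebraic multiplicity 3 (exponent in χ_M), largest block size 3 (exponent in m_M), 1 block (geometric multiplicity). This forces block sizes [3].
λ = 5: algebraic multiplicity 1 (exponent in χ_M), largest block size 1 (exponent in m_M), 1 block (geometric multiplicity). This forces block sizes [1].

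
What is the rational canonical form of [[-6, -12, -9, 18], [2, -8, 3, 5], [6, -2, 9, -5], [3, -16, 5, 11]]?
The invariant factors of A (the non-unit diagonal entries of the Smith normal form of xI - A over ℚ[x]) are (x - 6)(x^3 + 2x + 1), each dividing the next. The characteristic polynomial is their product, (x - 6)(x^3 + 2x + 1).

The rational canonical form is the block-diagonal matrix of companion matrices C(f_i):
R = [[0, 0, 0, 6], [1, 0, 0, 11], [0, 1, 0, -2], [0, 0, 1, 6]].

Note the characteristic polynomial does not split into linear factors over ℚ, so A has no Jordan form over ℚ; the rational canonical form exists over any field.

R = [[0, 0, 0, 6], [1, 0, 0, 11], [0, 1, 0, -2], [0, 0, 1, 6]]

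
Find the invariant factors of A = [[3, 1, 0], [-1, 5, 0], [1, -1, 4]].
The Jordan structure of A has elementary divisors (x - 4)^2, (x - 4). Arranging the block sizes at each eigenvalue in decreasing order and taking row products gives the invariant factors.

Invariant factors (smallest first, each dividing the next): x - 4, (x - 4)^2.

Check: the last factor (x - 4)^2 is the minimal polynomial, and the product (x - 4)^3 is the characteristic polynomial.

x - 4, (x - 4)^2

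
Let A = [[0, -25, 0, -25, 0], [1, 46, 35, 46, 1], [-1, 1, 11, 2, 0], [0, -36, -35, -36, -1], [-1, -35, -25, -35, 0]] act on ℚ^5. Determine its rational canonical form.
The invariant factors of A (the non-unit diagonal entries of the Smith normal form of xI - A over ℚ[x]) are (x - 5)^2, (x - 5)^2(x - 1), each dividing the next. The characteristic polynomial is their product, (x - 5)^4(x - 1).

The rational canonical form is the block-diagonal matrix of companion matrices C(f_i):
R = [[0, -25, 0, 0, 0], [1, 10, 0, 0, 0], [0, 0, 0, 0, 25], [0, 0, 1, 0, -35], [0, 0, 0, 1, 11]].

R = [[0, -25, 0, 0, 0], [1, 10, 0, 0, 0], [0, 0, 0, 0, 25], [0, 0, 1, 0, -35], [0, 0, 0, 1, 11]]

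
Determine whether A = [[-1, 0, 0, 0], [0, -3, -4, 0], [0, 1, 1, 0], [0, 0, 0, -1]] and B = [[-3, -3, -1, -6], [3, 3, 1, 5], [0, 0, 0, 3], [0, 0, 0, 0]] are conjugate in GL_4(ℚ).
trace(A) = -4 but trace(B) = 0. The trace is a similarity invariant, so A and B are not similar.

No.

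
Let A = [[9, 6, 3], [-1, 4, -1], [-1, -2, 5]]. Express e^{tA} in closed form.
e^{tA} = [[(3*t + 1)*e^{6*t}, 6*t*e^{6*t}, 3*t*e^{6*t}], [-t*e^{6*t}, (1 - 2*t)*e^{6*t}, -t*e^{6*t}], [-t*e^{6*t}, -2*t*e^{6*t}, (1 - t)*e^{6*t}]]

A has Jordan form J = [[6, 1, 0], [0, 6, 0], [0, 0, 6]] with A = PJP^{-1}, so e^{tA} = P e^{tJ} P^{-1}.

For a Jordan block J_k(λ), e^{tJ_k(λ)} = e^{λt} · (I + tN + t^2 N^2/2! + ... + t^{k-1} N^{k-1}/(k-1)!) where N is the nilpotent superdiagonal part.

Assembling the blocks and conjugating back gives the entries of e^{tA} as shown above.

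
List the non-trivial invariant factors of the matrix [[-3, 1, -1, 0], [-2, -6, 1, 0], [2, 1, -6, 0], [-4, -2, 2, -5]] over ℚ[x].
The Jordan structure of A has elementary divisors (x + 5)^2, (x + 5), (x + 5). Arranging the block sizes at each eigenvalue in decreasing order and taking row products gives the invariant factors.

Invariant factors (smallest first, each dividing the next): x + 5, x + 5, (x + 5)^2.

Check: the last factor (x + 5)^2 is the minimal polynomial, and the product (x + 5)^4 is the characteristic polynomial.

x + 5, x + 5, (x + 5)^2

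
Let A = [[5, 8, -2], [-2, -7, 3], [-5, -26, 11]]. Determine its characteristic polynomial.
xI - A = [[x - 5, -8, 2], [2, x + 7, -3], [5, 26, x - 11]].

Expanding det(xI - A) along the first row:
det(xI - A) = + (x - 5)·det([[x + 7, -3], [26, x - 11]]) - (-8)·det([[2, -3], [5, x - 11]]) + (2)·det([[2, x + 7], [5, 26]]).

Evaluating gives χ_A(x) = x^3 - 9x^2 + 27x - 27 = (x - 3)^3.

χ_A(x) = (x - 3)^3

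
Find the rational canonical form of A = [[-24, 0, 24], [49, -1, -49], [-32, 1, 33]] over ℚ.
R = [[0, 0, 24], [1, 0, -16], [0, 1, 8]]

The invariant factors of A (the non-unit diagonal entries of the Smith normal form of xI - A over ℚ[x]) are (x - 6)(x^2 - 2x + 4), each dividing the next. The characteristic polynomial is their product, (x - 6)(x^2 - 2x + 4).

The rational canonical form is the block-diagonal matrix of companion matrices C(f_i):
R = [[0, 0, 24], [1, 0, -16], [0, 1, 8]].

Note the characteristic polynomial does not split into linear factors over ℚ, so A has no Jordan form over ℚ; the rational canonical form exists over any field.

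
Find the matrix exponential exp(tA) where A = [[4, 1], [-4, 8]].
A has Jordan form J = [[6, 1], [0, 6]] with A = PJP^{-1}, so e^{tA} = P e^{tJ} P^{-1}.

For a Jordan block J_k(λ), e^{tJ_k(λ)} = e^{λt} · (I + tN + t^2 N^2/2! + ... + t^{k-1} N^{k-1}/(k-1)!) where N is the nilpotent superdiagonal part.

Assembling the blocks and conjugating back gives the entries of e^{tA} as shown above.

e^{tA} = [[(1 - 2*t)*e^{6*t}, t*e^{6*t}], [-4*t*e^{6*t}, (2*t + 1)*e^{6*t}]]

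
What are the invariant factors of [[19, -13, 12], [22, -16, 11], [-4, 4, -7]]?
(x - 6)(x + 5)^2

The Jordan structure of A has elementary divisors (x + 5)^2, (x - 6). Arranging the block sizes at each eigenvalue in decreasing order and taking row products gives the invariant factors.

Invariant factors (smallest first, each dividing the next): (x - 6)(x + 5)^2.

Check: the last factor (x - 6)(x + 5)^2 is the minimal polynomial, and the product (x - 6)(x + 5)^2 is the characteristic polynomial.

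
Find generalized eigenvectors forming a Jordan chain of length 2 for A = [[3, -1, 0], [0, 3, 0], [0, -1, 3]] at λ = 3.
v_1 = [[-5, 1, -3]]^T, v_2 = [[-1, 0, -1]]^T

We seek v_1 ∈ ker((A - 3I)^2) \ ker(A - 3I), then set v_{i+1} = (A - 3I) v_i.

One such chain is v_1 = [[-5, 1, -3]]^T, v_2 = [[-1, 0, -1]]^T. Check: (A - 3I) v_2 = [[0, 0, 0]]^T = 0.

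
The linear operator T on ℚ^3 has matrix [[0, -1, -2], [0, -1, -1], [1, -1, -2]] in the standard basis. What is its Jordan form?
J = [[-1, 1, 0], [0, -1, 1], [0, 0, -1]]

The characteristic polynomial is det(xI - A) = (x + 1)^3, so the eigenvalues are -1 (algebraic multiplicity 3).

For λ = -1: rank(A + I) = 2, rank((A + I)^2) = 1, rank((A + I)^3) = 0. The eigenspace has dimension 3 - 2 = 1, so there is 1 Jordan block; the rank sequence gives block sizes [3].

Assembling the blocks gives the Jordan form J above.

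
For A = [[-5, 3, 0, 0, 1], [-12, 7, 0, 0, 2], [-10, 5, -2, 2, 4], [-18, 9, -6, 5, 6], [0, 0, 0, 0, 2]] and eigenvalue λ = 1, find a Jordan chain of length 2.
v_1 = [[0, 1, 1, 0, 0]]^T, v_2 = [[3, 6, 2, 3, 0]]^T

We seek v_1 ∈ ker((A - I)^2) \ ker(A - I), then set v_{i+1} = (A - I) v_i.

One such chain is v_1 = [[0, 1, 1, 0, 0]]^T, v_2 = [[3, 6, 2, 3, 0]]^T. Check: (A - I) v_2 = [[0, 0, 0, 0, 0]]^T = 0.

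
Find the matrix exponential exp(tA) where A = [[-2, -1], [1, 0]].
e^{tA} = [[(1 - t)*e^{-t}, -t*e^{-t}], [t*e^{-t}, (t + 1)*e^{-t}]]

A has Jordan form J = [[-1, 1], [0, -1]] with A = PJP^{-1}, so e^{tA} = P e^{tJ} P^{-1}.

For a Jordan block J_k(λ), e^{tJ_k(λ)} = e^{λt} · (I + tN + t^2 N^2/2! + ... + t^{k-1} N^{k-1}/(k-1)!) where N is the nilpotent superdiagonal part.

Assembling the blocks and conjugating back gives the entries of e^{tA} as shown above.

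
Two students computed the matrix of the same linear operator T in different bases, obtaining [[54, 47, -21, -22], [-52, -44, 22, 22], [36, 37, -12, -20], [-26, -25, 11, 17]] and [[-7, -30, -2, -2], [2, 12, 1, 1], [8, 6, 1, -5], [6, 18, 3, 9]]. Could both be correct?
No.

Both have characteristic polynomial (x - 6)^3(x + 3), but the minimal polynomial of A is (x - 6)^3(x + 3) while the minimal polynomial of B is (x - 6)^2(x + 3). The minimal polynomial is a similarity invariant, so A and B are not similar.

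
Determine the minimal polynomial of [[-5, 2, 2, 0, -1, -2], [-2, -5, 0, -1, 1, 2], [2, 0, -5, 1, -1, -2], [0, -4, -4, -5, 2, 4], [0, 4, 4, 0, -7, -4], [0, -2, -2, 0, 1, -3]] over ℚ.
The characteristic polynomial factors as (x + 5)^6. The minimal polynomial is ∏(x - λ)^{k_λ} where k_λ is the size of the largest Jordan block at λ.

For λ = -5: rank(A + 5I) = 2, and the largest Jordan block has size 2 (the smallest k with rank((A + 5I)^k) = rank((A + 5I)^(k+1))).

So m_A(x) = (x + 5)^2.

m_A(x) = (x + 5)^2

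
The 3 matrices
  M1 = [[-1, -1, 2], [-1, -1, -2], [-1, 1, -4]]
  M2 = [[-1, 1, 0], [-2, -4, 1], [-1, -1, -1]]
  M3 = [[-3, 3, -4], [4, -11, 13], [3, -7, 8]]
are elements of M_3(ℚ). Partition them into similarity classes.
2 classes: {M1}, {M2, M3}

Characteristic polynomials: χ_{M1} = (x + 2)^3, χ_{M2} = (x + 2)^3, χ_{M3} = (x + 2)^3.

{M1}: invariant factors x + 2, (x + 2)^2.

{M2, M3}: invariant factors (x + 2)^3.

Matrices are similar if and only if their invariant-factor lists agree; the partition into similarity classes is {M1}, {M2, M3}.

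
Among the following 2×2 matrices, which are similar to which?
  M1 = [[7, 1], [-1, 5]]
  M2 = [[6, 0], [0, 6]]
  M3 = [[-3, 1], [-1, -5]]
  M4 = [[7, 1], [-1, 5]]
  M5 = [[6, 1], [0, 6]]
Characteristic polynomials: χ_{M1} = (x - 6)^2, χ_{M2} = (x - 6)^2, χ_{M3} = (x + 4)^2, χ_{M4} = (x - 6)^2, χ_{M5} = (x - 6)^2.

{M1, M4, M5}: invariant factors (x - 6)^2.

{M2}: invariant factors x - 6, x - 6.

{M3}: invariant factors (x + 4)^2.

Matrices are similar if and only if their invariant-factor lists agree; the partition into similarity classes is {M1, M4, M5}, {M2}, {M3}.

3 classes: {M1, M4, M5}, {M2}, {M3}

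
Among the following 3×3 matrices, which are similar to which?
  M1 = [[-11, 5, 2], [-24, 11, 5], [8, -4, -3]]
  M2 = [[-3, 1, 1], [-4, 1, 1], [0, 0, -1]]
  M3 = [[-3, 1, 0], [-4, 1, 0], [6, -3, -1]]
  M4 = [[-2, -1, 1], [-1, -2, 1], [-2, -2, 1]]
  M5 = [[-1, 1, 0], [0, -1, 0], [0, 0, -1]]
2 classes: {M1, M2}, {M3, M4, M5}

Characteristic polynomials: χ_{M1} = (x + 1)^3, χ_{M2} = (x + 1)^3, χ_{M3} = (x + 1)^3, χ_{M4} = (x + 1)^3, χ_{M5} = (x + 1)^3.

{M1, M2}: invariant factors (x + 1)^3.

{M3, M4, M5}: invariant factors x + 1, (x + 1)^2.

Matrices are similar if and only if their invariant-factor lists agree; the partition into similarity classes is {M1, M2}, {M3, M4, M5}.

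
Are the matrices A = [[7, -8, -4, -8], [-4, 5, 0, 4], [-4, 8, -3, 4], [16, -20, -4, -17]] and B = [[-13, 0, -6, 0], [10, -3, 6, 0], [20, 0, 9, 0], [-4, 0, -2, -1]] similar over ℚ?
Yes.

Two matrices over a field are similar if and only if they have the same invariant factors.

Both A and B have characteristic polynomial (x + 1)^2(x + 3)^2 and minimal polynomial (x + 1)(x + 3). Computing further, both have invariant factors (x + 1)(x + 3), (x + 1)(x + 3). Hence A and B are similar.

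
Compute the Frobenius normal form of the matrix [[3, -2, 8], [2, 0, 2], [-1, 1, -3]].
The invariant factors of A (the non-unit diagonal entries of the Smith normal form of xI - A over ℚ[x]) are (x - 1)(x^2 + x + 2), each dividing the next. The characteristic polynomial is their product, (x - 1)(x^2 + x + 2).

The rational canonical form is the block-diagonal matrix of companion matrices C(f_i):
R = [[0, 0, 2], [1, 0, -1], [0, 1, 0]].

Note the characteristic polynomial does not split into linear factors over ℚ, so A has no Jordan form over ℚ; the rational canonical form exists over any field.

R = [[0, 0, 2], [1, 0, -1], [0, 1, 0]]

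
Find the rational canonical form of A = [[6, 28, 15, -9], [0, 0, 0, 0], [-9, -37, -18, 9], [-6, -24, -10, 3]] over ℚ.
R = [[-3, 0, 0, 0], [0, 0, 0, 0], [0, 1, 0, -9], [0, 0, 1, -6]]

The invariant factors of A (the non-unit diagonal entries of the Smith normal form of xI - A over ℚ[x]) are x + 3, x(x + 3)^2, each dividing the next. The characteristic polynomial is their product, x(x + 3)^3.

The rational canonical form is the block-diagonal matrix of companion matrices C(f_i):
R = [[-3, 0, 0, 0], [0, 0, 0, 0], [0, 1, 0, -9], [0, 0, 1, -6]].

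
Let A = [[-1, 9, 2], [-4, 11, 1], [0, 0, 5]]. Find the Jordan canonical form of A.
The characteristic polynomial is det(xI - A) = (x - 5)^3, so the eigenvalues are 5 (algebraic multiplicity 3).

For λ = 5: rank(A - 5I) = 2, rank((A - 5I)^2) = 1, rank((A - 5I)^3) = 0. The eigenspace has dimension 3 - 2 = 1, so there is 1 Jordan block; the rank sequence gives block sizes [3].

Assembling the blocks gives the Jordan form J above.

J = [[5, 1, 0], [0, 5, 1], [0, 0, 5]]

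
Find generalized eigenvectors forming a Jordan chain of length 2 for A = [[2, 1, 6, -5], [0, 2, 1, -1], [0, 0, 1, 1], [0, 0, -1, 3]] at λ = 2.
v_1 = [[1, 1, 0, 0]]^T, v_2 = [[1, 0, 0, 0]]^T

We seek v_1 ∈ ker((A - 2I)^2) \ ker(A - 2I), then set v_{i+1} = (A - 2I) v_i.

One such chain is v_1 = [[1, 1, 0, 0]]^T, v_2 = [[1, 0, 0, 0]]^T. Check: (A - 2I) v_2 = [[0, 0, 0, 0]]^T = 0.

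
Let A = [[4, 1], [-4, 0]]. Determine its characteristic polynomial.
xI - A = [[x - 4, -1], [4, x]].

Expanding det(xI - A) along the first row:
det(xI - A) = + (x - 4)·det([[x]]) - (-1)·det([[4]]).

Evaluating gives χ_A(x) = x^2 - 4x + 4 = (x - 2)^2.

χ_A(x) = (x - 2)^2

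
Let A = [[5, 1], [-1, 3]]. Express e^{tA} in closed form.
A has Jordan form J = [[4, 1], [0, 4]] with A = PJP^{-1}, so e^{tA} = P e^{tJ} P^{-1}.

For a Jordan block J_k(λ), e^{tJ_k(λ)} = e^{λt} · (I + tN + t^2 N^2/2! + ... + t^{k-1} N^{k-1}/(k-1)!) where N is the nilpotent superdiagonal part.

Assembling the blocks and conjugating back gives the entries of e^{tA} as shown above.

e^{tA} = [[(t + 1)*e^{4*t}, t*e^{4*t}], [-t*e^{4*t}, (1 - t)*e^{4*t}]]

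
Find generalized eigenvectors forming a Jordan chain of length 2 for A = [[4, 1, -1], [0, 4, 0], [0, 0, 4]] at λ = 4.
v_1 = [[0, 1, 0]]^T, v_2 = [[1, 0, 0]]^T

We seek v_1 ∈ ker((A - 4I)^2) \ ker(A - 4I), then set v_{i+1} = (A - 4I) v_i.

One such chain is v_1 = [[0, 1, 0]]^T, v_2 = [[1, 0, 0]]^T. Check: (A - 4I) v_2 = [[0, 0, 0]]^T = 0.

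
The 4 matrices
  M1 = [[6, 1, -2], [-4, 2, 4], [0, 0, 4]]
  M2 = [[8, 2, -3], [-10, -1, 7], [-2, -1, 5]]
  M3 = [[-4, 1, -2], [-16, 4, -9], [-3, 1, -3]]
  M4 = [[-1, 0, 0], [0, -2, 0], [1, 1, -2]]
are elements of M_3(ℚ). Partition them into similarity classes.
Characteristic polynomials: χ_{M1} = (x - 4)^3, χ_{M2} = (x - 4)^3, χ_{M3} = (x + 1)^3, χ_{M4} = (x + 1)(x + 2)^2.

{M1}: invariant factors x - 4, (x - 4)^2.

{M2}: invariant factors (x - 4)^3.

{M3}: invariant factors (x + 1)^3.

{M4}: invariant factors (x + 1)(x + 2)^2.

Matrices are similar if and only if their invariant-factor lists agree; the partition into similarity classes is {M1}, {M2}, {M3}, {M4}.

4 classes: {M1}, {M2}, {M3}, {M4}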